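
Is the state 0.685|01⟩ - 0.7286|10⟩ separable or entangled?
Entangled

Writing the state as a|00⟩ + b|01⟩ + c|10⟩ + d|11⟩, it is a product state iff ad − bc = 0.
Here (a, b, c, d) = (0, 0.685, -0.7286, 0): ad − bc = (0)(0) − (0.685)(-0.7286) = 0.4991 ≠ 0, so the state is entangled.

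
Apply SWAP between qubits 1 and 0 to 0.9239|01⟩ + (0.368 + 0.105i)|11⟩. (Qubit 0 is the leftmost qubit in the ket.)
0.9239|10⟩ + (0.368 + 0.105i)|11⟩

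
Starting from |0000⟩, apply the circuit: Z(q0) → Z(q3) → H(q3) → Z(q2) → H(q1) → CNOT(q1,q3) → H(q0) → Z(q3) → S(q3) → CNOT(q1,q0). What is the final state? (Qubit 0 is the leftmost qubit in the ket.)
1/√8|0000⟩ - (1/√8)i|0001⟩ + 1/√8|0100⟩ - (1/√8)i|0101⟩ + 1/√8|1000⟩ - (1/√8)i|1001⟩ + 1/√8|1100⟩ - (1/√8)i|1101⟩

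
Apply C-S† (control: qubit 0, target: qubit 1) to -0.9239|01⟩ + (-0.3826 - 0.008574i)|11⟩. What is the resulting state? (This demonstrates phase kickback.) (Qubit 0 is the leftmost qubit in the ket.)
-0.9239|01⟩ + (-0.008574 + 0.3826i)|11⟩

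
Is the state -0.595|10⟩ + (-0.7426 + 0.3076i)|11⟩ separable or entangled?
Separable

Writing the state as a|00⟩ + b|01⟩ + c|10⟩ + d|11⟩, it is a product state iff ad − bc = 0.
Here (a, b, c, d) = (0, 0, -0.595, (-0.7426 + 0.3076i)): ad − bc = (0)(-0.7426 + 0.3076i) − (0)(-0.595) = 0, so the state is separable.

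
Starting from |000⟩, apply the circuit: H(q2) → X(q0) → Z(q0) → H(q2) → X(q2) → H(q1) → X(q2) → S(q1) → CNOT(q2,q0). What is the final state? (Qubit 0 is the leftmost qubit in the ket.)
-1/√2|100⟩ - (1/√2)i|110⟩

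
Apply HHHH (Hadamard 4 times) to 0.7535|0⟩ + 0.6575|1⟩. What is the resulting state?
0.7535|0⟩ + 0.6575|1⟩

H² = I, so an even number of Hadamards cancels: H^4 = I and the state is unchanged.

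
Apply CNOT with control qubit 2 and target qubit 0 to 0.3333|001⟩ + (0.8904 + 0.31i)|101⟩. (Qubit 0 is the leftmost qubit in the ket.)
(0.8904 + 0.31i)|001⟩ + 0.3333|101⟩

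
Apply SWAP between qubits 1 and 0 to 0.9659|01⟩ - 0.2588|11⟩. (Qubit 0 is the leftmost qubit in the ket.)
0.9659|10⟩ - 0.2588|11⟩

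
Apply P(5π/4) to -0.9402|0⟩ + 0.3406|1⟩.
-0.9402|0⟩ + (-0.2408 - 0.2408i)|1⟩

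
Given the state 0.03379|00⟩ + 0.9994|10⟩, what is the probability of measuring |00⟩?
0.001142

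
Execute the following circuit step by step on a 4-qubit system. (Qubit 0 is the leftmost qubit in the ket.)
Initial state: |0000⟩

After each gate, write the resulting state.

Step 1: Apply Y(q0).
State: i|1000⟩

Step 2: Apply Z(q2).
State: i|1000⟩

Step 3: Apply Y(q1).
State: -|1100⟩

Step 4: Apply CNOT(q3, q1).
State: -|1100⟩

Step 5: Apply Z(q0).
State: |1100⟩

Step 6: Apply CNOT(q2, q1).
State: |1100⟩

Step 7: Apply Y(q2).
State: i|1110⟩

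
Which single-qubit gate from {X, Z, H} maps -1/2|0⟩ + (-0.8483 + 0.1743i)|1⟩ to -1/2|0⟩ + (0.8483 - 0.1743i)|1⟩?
Z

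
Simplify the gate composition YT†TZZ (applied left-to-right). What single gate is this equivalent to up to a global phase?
Y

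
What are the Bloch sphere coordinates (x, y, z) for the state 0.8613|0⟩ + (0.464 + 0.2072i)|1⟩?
(0.7993, 0.3569, 0.4836)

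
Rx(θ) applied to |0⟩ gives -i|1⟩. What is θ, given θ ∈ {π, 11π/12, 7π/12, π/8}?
π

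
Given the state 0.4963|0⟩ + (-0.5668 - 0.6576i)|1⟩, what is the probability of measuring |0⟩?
0.2463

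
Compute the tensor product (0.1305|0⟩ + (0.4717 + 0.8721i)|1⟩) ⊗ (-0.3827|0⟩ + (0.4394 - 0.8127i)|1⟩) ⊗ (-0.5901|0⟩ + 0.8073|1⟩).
0.02947|000⟩ - 0.04032|001⟩ + (-0.03384 + 0.06258i)|010⟩ + (0.04629 - 0.08562i)|011⟩ + (0.1065 + 0.1969i)|100⟩ + (-0.1457 - 0.2694i)|101⟩ + (-0.5405 + 0.00008843i)|110⟩ + (0.7395 - 0.000121i)|111⟩

amp(|b₁b₂…⟩) = product of the factor amplitudes for bits b₁, b₂, …; only kets whose every factor amplitude is nonzero survive.
|000⟩: (0.1305)(-0.3827)(-0.5901) = 0.02947
|001⟩: (0.1305)(-0.3827)(0.8073) = -0.04032
|010⟩: (0.1305)(0.4394 - 0.8127i)(-0.5901) = (-0.03384 + 0.06258i)
|011⟩: (0.1305)(0.4394 - 0.8127i)(0.8073) = (0.04629 - 0.08562i)
|100⟩: (0.4717 + 0.8721i)(-0.3827)(-0.5901) = (0.1065 + 0.1969i)
|101⟩: (0.4717 + 0.8721i)(-0.3827)(0.8073) = (-0.1457 - 0.2694i)
|110⟩: (0.4717 + 0.8721i)(0.4394 - 0.8127i)(-0.5901) = (-0.5405 + 0.00008843i)
|111⟩: (0.4717 + 0.8721i)(0.4394 - 0.8127i)(0.8073) = (0.7395 - 0.000121i)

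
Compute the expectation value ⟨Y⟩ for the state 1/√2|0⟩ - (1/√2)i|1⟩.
-1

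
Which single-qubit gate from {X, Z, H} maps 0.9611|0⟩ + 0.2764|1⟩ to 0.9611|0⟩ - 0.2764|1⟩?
Z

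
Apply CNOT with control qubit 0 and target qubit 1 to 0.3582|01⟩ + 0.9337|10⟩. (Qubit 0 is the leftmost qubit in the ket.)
0.3582|01⟩ + 0.9337|11⟩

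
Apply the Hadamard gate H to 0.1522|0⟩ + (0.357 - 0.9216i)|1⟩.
(0.3601 - 0.6517i)|0⟩ + (-0.1448 + 0.6517i)|1⟩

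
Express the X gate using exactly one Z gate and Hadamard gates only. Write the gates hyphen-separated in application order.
H-Z-H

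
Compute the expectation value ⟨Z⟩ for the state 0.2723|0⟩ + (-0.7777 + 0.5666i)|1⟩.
-0.8517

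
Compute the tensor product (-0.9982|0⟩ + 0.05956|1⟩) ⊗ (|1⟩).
-0.9982|01⟩ + 0.05956|11⟩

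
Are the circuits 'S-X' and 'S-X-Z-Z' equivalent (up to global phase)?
Yes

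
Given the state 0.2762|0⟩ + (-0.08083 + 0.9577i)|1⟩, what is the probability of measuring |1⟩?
0.9237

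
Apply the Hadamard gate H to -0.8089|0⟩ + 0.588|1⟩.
-0.1562|0⟩ - 0.9878|1⟩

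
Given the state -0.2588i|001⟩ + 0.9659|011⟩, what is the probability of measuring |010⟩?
0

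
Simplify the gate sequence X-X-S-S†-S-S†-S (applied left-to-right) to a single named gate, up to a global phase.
S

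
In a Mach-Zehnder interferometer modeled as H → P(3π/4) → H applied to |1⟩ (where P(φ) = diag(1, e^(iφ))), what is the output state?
(0.8536 - (1/√8)i)|0⟩ + (0.1464 + (1/√8)i)|1⟩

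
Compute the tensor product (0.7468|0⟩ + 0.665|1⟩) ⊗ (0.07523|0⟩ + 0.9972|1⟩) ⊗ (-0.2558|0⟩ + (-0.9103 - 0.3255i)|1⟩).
-0.01437|000⟩ + (-0.05114 - 0.01829i)|001⟩ - 0.1905|010⟩ + (-0.6779 - 0.2424i)|011⟩ - 0.0128|100⟩ + (-0.04554 - 0.01628i)|101⟩ - 0.1696|110⟩ + (-0.6037 - 0.2159i)|111⟩

amp(|b₁b₂…⟩) = product of the factor amplitudes for bits b₁, b₂, …; only kets whose every factor amplitude is nonzero survive.
|000⟩: (0.7468)(0.07523)(-0.2558) = -0.01437
|001⟩: (0.7468)(0.07523)(-0.9103 - 0.3255i) = (-0.05114 - 0.01829i)
|010⟩: (0.7468)(0.9972)(-0.2558) = -0.1905
|011⟩: (0.7468)(0.9972)(-0.9103 - 0.3255i) = (-0.6779 - 0.2424i)
|100⟩: (0.665)(0.07523)(-0.2558) = -0.0128
|101⟩: (0.665)(0.07523)(-0.9103 - 0.3255i) = (-0.04554 - 0.01628i)
|110⟩: (0.665)(0.9972)(-0.2558) = -0.1696
|111⟩: (0.665)(0.9972)(-0.9103 - 0.3255i) = (-0.6037 - 0.2159i)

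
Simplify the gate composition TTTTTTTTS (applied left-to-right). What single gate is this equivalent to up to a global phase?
S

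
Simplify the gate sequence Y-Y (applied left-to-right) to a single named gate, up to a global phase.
I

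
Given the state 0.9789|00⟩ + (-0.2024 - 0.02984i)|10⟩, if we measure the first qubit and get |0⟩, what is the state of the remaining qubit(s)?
|0⟩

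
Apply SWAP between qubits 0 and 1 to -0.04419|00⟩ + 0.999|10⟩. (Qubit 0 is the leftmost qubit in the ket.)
-0.04419|00⟩ + 0.999|01⟩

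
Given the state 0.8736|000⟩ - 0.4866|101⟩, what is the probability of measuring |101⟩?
0.2368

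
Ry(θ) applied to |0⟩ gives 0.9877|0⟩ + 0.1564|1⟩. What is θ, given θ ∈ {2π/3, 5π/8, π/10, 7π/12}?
π/10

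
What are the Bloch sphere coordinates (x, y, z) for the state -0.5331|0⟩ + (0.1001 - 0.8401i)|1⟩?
(-0.1067, 0.8957, -0.4316)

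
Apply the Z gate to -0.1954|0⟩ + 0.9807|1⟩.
-0.1954|0⟩ - 0.9807|1⟩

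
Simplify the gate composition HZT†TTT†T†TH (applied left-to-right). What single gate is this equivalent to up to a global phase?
X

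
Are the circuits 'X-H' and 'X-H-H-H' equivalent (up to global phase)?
Yes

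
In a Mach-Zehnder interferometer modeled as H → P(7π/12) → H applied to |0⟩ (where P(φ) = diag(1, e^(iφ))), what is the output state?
(0.3706 + 0.483i)|0⟩ + (0.6294 - 0.483i)|1⟩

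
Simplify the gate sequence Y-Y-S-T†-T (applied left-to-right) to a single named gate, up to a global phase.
S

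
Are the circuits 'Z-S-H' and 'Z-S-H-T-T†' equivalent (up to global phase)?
Yes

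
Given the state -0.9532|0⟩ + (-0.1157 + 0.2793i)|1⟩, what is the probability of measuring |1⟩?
0.09139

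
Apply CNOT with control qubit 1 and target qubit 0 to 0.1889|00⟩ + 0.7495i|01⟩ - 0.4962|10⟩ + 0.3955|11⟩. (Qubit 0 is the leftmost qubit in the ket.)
0.1889|00⟩ + 0.3955|01⟩ - 0.4962|10⟩ + 0.7495i|11⟩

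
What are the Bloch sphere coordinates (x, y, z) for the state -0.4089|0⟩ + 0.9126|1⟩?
(-0.7463, 0, -0.6656)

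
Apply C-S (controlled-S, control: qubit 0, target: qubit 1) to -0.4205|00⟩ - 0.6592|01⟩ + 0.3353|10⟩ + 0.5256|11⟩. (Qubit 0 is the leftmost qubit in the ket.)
-0.4205|00⟩ - 0.6592|01⟩ + 0.3353|10⟩ + 0.5256i|11⟩

C-S leaves the control-|0⟩ kets |00⟩, |01⟩ unchanged and applies S to qubit 1 on the control-|1⟩ pair (|10⟩, |11⟩).
S = [[1, 0], [0, i]].
With a = amp(|10⟩) = 0.3353 and b = amp(|11⟩) = 0.5256:
new amp(|10⟩) = (1)·a = 0.3353
new amp(|11⟩) = (i)·b = 0.5256i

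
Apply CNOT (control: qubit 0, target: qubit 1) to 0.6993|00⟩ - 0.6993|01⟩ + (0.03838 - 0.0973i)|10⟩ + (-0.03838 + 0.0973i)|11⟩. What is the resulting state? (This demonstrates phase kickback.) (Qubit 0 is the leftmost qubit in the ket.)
0.6993|00⟩ - 0.6993|01⟩ + (-0.03838 + 0.0973i)|10⟩ + (0.03838 - 0.0973i)|11⟩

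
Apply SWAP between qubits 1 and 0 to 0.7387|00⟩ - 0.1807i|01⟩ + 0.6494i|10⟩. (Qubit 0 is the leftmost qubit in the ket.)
0.7387|00⟩ + 0.6494i|01⟩ - 0.1807i|10⟩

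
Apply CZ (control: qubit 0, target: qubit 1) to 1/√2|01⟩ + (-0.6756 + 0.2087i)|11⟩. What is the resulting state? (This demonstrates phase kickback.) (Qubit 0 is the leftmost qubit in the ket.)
1/√2|01⟩ + (0.6756 - 0.2087i)|11⟩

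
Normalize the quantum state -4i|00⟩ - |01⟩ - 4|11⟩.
-0.6963i|00⟩ - 0.1741|01⟩ - 0.6963|11⟩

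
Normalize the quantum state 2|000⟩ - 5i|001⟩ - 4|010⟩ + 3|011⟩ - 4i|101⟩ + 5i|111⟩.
0.2052|000⟩ - 0.513i|001⟩ - 0.4104|010⟩ + 0.3078|011⟩ - 0.4104i|101⟩ + 0.513i|111⟩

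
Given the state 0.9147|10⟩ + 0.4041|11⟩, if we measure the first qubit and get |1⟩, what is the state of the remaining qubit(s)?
0.9147|0⟩ + 0.4041|1⟩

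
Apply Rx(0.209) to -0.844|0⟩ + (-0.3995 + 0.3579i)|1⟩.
(-0.8021 + 0.04167i)|0⟩ + (-0.3973 + 0.444i)|1⟩

Rx(0.209) = [[cos(θ/2), −i·sin(θ/2)], [−i·sin(θ/2), cos(θ/2)]]; θ = 0.209, cos(θ/2) ≈ 0.994545, sin(θ/2) ≈ 0.10431.
With a = amp(|0⟩) = -0.844 and b = amp(|1⟩) = (-0.3995 + 0.3579i):
new amp(|0⟩) = (0.994545)·a + (-0.10431i)·b = (-0.8021 + 0.04167i)
new amp(|1⟩) = (-0.10431i)·a + (0.994545)·b = (-0.3973 + 0.444i)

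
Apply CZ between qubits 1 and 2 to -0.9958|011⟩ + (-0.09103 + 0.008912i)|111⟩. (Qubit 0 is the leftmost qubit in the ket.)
0.9958|011⟩ + (0.09103 - 0.008912i)|111⟩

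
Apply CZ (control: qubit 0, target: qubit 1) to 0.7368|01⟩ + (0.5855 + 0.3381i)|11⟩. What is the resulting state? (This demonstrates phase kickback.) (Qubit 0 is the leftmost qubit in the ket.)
0.7368|01⟩ + (-0.5855 - 0.3381i)|11⟩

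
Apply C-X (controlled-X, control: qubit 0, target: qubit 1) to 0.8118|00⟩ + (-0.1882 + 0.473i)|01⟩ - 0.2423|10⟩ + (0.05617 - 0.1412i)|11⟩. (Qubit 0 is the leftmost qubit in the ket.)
0.8118|00⟩ + (-0.1882 + 0.473i)|01⟩ + (0.05617 - 0.1412i)|10⟩ - 0.2423|11⟩

C-X leaves the control-|0⟩ kets |00⟩, |01⟩ unchanged and applies X to qubit 1 on the control-|1⟩ pair (|10⟩, |11⟩).
X = [[0, 1], [1, 0]].
With a = amp(|10⟩) = -0.2423 and b = amp(|11⟩) = (0.05617 - 0.1412i):
new amp(|10⟩) = (1)·b = (0.05617 - 0.1412i)
new amp(|11⟩) = (1)·a = -0.2423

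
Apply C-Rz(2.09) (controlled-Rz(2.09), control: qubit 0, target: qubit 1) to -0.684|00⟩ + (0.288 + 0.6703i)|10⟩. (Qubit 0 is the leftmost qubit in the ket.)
-0.684|00⟩ + (0.7243 + 0.08733i)|10⟩

C-Rz(2.09) leaves the control-|0⟩ kets |00⟩, |01⟩ unchanged and applies Rz(2.09) to qubit 1 on the control-|1⟩ pair (|10⟩, |11⟩).
Rz(2.09) = [[e^(−iθ/2), 0], [0, e^(iθ/2)]] with e^(±iθ/2) = cos(θ/2) ± i·sin(θ/2); θ = 2.09, cos(θ/2) ≈ 0.501902, sin(θ/2) ≈ 0.864925.
With a = amp(|10⟩) = (0.288 + 0.6703i) and b = amp(|11⟩) = 0:
new amp(|10⟩) = (0.501902 - 0.864925i)·a = (0.7243 + 0.08733i)
new amp(|11⟩) = (0.501902 + 0.864925i)·b = 0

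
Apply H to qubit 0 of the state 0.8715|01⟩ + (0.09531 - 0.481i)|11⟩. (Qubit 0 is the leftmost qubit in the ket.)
(0.6836 - 0.3401i)|01⟩ + (0.5488 + 0.3401i)|11⟩

H on qubit 0 mixes each pair of kets that differ only in qubit 0: amplitudes (a, b) of (|…0…⟩, |…1…⟩) become ((a + b)/√2, (a − b)/√2). Kets absent from the input have amplitude 0.
(|01⟩, |11⟩): (a, b) = (0.8715, (0.09531 - 0.481i)) → ((0.6836 - 0.3401i), (0.5488 + 0.3401i))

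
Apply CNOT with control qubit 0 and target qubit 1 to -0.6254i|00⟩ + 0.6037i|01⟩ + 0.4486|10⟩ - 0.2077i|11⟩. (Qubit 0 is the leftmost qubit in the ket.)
-0.6254i|00⟩ + 0.6037i|01⟩ - 0.2077i|10⟩ + 0.4486|11⟩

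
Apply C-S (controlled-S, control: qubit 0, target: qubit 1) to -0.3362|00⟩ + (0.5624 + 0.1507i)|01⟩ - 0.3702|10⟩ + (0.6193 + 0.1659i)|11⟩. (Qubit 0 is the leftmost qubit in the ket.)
-0.3362|00⟩ + (0.5624 + 0.1507i)|01⟩ - 0.3702|10⟩ + (-0.1659 + 0.6193i)|11⟩

C-S leaves the control-|0⟩ kets |00⟩, |01⟩ unchanged and applies S to qubit 1 on the control-|1⟩ pair (|10⟩, |11⟩).
S = [[1, 0], [0, i]].
With a = amp(|10⟩) = -0.3702 and b = amp(|11⟩) = (0.6193 + 0.1659i):
new amp(|10⟩) = (1)·a = -0.3702
new amp(|11⟩) = (i)·b = (-0.1659 + 0.6193i)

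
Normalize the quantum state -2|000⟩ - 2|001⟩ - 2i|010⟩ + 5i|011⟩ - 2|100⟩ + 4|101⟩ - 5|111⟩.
-0.2209|000⟩ - 0.2209|001⟩ - 0.2209i|010⟩ + 0.5522i|011⟩ - 0.2209|100⟩ + 0.4417|101⟩ - 0.5522|111⟩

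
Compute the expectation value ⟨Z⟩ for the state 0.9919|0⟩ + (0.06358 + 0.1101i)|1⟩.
0.9677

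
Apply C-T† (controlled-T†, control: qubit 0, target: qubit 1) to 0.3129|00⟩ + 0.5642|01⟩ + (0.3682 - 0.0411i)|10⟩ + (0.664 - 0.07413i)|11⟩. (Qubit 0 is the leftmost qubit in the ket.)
0.3129|00⟩ + 0.5642|01⟩ + (0.3682 - 0.0411i)|10⟩ + (0.4171 - 0.5219i)|11⟩

C-T† leaves the control-|0⟩ kets |00⟩, |01⟩ unchanged and applies T† to qubit 1 on the control-|1⟩ pair (|10⟩, |11⟩).
T† = [[1, 0], [0, (1/√2 - (1/√2)i)]].
With a = amp(|10⟩) = (0.3682 - 0.0411i) and b = amp(|11⟩) = (0.664 - 0.07413i):
new amp(|10⟩) = (1)·a = (0.3682 - 0.0411i)
new amp(|11⟩) = (1/√2 - (1/√2)i)·b = (0.4171 - 0.5219i)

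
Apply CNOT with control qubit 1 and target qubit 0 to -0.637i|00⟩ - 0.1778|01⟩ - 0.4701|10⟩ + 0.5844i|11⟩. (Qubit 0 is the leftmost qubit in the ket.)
-0.637i|00⟩ + 0.5844i|01⟩ - 0.4701|10⟩ - 0.1778|11⟩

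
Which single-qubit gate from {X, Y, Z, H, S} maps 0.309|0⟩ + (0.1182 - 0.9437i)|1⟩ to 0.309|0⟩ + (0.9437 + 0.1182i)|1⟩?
S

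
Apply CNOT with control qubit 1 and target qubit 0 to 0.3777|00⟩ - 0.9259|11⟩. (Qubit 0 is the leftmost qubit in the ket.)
0.3777|00⟩ - 0.9259|01⟩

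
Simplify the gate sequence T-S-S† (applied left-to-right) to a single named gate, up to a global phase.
T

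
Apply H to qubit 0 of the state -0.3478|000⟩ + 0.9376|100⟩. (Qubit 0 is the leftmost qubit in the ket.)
0.4171|000⟩ - 0.9089|100⟩

H on qubit 0 mixes each pair of kets that differ only in qubit 0: amplitudes (a, b) of (|…0…⟩, |…1…⟩) become ((a + b)/√2, (a − b)/√2). Kets absent from the input have amplitude 0.
(|000⟩, |100⟩): (a, b) = (-0.3478, 0.9376) → (0.4171, -0.9089)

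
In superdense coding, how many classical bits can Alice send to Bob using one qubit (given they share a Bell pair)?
2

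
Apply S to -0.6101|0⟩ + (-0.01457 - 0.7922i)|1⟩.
-0.6101|0⟩ + (0.7922 - 0.01457i)|1⟩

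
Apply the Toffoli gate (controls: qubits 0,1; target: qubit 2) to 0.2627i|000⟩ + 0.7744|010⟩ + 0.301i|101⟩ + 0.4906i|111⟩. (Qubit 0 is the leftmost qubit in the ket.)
0.2627i|000⟩ + 0.7744|010⟩ + 0.301i|101⟩ + 0.4906i|110⟩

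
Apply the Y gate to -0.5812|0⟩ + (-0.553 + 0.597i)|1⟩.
(0.597 + 0.553i)|0⟩ - 0.5812i|1⟩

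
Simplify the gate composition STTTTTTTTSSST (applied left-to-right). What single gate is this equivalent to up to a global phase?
T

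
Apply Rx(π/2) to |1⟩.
-(1/√2)i|0⟩ + 1/√2|1⟩

Rx(π/2) = [[cos(θ/2), −i·sin(θ/2)], [−i·sin(θ/2), cos(θ/2)]]; θ = π/2, cos(θ/2) ≈ 0.707107, sin(θ/2) ≈ 0.707107.
With a = amp(|0⟩) = 0 and b = amp(|1⟩) = 1:
new amp(|0⟩) = (0.707107)·a + (-0.707107i)·b = -(1/√2)i
new amp(|1⟩) = (-0.707107i)·a + (0.707107)·b = 1/√2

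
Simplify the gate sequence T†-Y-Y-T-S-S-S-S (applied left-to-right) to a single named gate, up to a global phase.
I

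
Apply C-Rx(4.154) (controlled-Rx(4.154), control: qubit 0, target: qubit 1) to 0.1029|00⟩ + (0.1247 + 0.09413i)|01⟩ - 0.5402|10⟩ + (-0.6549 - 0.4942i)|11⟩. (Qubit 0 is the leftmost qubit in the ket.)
0.1029|00⟩ + (0.1247 + 0.09413i)|01⟩ + (-0.1703 + 0.5728i)|10⟩ + (0.3175 + 0.7121i)|11⟩

C-Rx(4.154) leaves the control-|0⟩ kets |00⟩, |01⟩ unchanged and applies Rx(4.154) to qubit 1 on the control-|1⟩ pair (|10⟩, |11⟩).
Rx(4.154) = [[cos(θ/2), −i·sin(θ/2)], [−i·sin(θ/2), cos(θ/2)]]; θ = 4.154, cos(θ/2) ≈ -0.484861, sin(θ/2) ≈ 0.874591.
With a = amp(|10⟩) = -0.5402 and b = amp(|11⟩) = (-0.6549 - 0.4942i):
new amp(|10⟩) = (-0.484861)·a + (-0.874591i)·b = (-0.1703 + 0.5728i)
new amp(|11⟩) = (-0.874591i)·a + (-0.484861)·b = (0.3175 + 0.7121i)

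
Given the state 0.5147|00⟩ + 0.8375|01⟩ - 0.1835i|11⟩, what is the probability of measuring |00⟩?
0.2649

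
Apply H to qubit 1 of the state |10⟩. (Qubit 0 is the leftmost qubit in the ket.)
1/√2|10⟩ + 1/√2|11⟩

H on qubit 1 mixes each pair of kets that differ only in qubit 1: amplitudes (a, b) of (|…0…⟩, |…1…⟩) become ((a + b)/√2, (a − b)/√2). Kets absent from the input have amplitude 0.
(|10⟩, |11⟩): (a, b) = (1, 0) → (1/√2, 1/√2)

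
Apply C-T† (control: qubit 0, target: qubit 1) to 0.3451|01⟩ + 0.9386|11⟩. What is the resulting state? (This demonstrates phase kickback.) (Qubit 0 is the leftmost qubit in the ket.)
0.3451|01⟩ + (0.6637 - 0.6637i)|11⟩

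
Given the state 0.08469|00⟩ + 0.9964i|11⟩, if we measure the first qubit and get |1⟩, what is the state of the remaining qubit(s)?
i|1⟩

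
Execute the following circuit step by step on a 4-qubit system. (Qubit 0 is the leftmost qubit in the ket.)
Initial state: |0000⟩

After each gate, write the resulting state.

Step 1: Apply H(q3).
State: 1/√2|0000⟩ + 1/√2|0001⟩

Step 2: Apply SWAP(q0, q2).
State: 1/√2|0000⟩ + 1/√2|0001⟩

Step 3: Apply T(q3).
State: 1/√2|0000⟩ + (1/2 + (1/2)i)|0001⟩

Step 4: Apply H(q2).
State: 1/2|0000⟩ + (1/√8 + (1/√8)i)|0001⟩ + 1/2|0010⟩ + (1/√8 + (1/√8)i)|0011⟩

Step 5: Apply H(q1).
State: 1/√8|0000⟩ + (0.25 + 0.25i)|0001⟩ + 1/√8|0010⟩ + (0.25 + 0.25i)|0011⟩ + 1/√8|0100⟩ + (0.25 + 0.25i)|0101⟩ + 1/√8|0110⟩ + (0.25 + 0.25i)|0111⟩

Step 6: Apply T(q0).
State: 1/√8|0000⟩ + (0.25 + 0.25i)|0001⟩ + 1/√8|0010⟩ + (0.25 + 0.25i)|0011⟩ + 1/√8|0100⟩ + (0.25 + 0.25i)|0101⟩ + 1/√8|0110⟩ + (0.25 + 0.25i)|0111⟩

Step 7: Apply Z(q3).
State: 1/√8|0000⟩ + (-0.25 - 0.25i)|0001⟩ + 1/√8|0010⟩ + (-0.25 - 0.25i)|0011⟩ + 1/√8|0100⟩ + (-0.25 - 0.25i)|0101⟩ + 1/√8|0110⟩ + (-0.25 - 0.25i)|0111⟩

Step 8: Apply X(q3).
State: (-0.25 - 0.25i)|0000⟩ + 1/√8|0001⟩ + (-0.25 - 0.25i)|0010⟩ + 1/√8|0011⟩ + (-0.25 - 0.25i)|0100⟩ + 1/√8|0101⟩ + (-0.25 - 0.25i)|0110⟩ + 1/√8|0111⟩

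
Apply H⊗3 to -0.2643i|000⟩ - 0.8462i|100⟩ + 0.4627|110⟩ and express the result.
(0.1636 - 0.3926i)|000⟩ + (0.1636 - 0.3926i)|001⟩ + (-0.1636 - 0.3926i)|010⟩ + (-0.1636 - 0.3926i)|011⟩ + (-0.1636 + 0.2057i)|100⟩ + (-0.1636 + 0.2057i)|101⟩ + (0.1636 + 0.2057i)|110⟩ + (0.1636 + 0.2057i)|111⟩

H⊗3 gives amp(|y⟩) = (1/2√2) Σ_x (−1)^(x·y) amp(|x⟩), where x·y is the number of positions in which both x and y have a 1.
|000⟩: (-0.2643i - 0.8462i + 0.4627)/(2√2) = (0.1636 - 0.3926i)
|001⟩: (-0.2643i - 0.8462i + 0.4627)/(2√2) = (0.1636 - 0.3926i)
|010⟩: (-0.2643i - 0.8462i - 0.4627)/(2√2) = (-0.1636 - 0.3926i)
|011⟩: (-0.2643i - 0.8462i - 0.4627)/(2√2) = (-0.1636 - 0.3926i)
|100⟩: (-0.2643i + 0.8462i - 0.4627)/(2√2) = (-0.1636 + 0.2057i)
|101⟩: (-0.2643i + 0.8462i - 0.4627)/(2√2) = (-0.1636 + 0.2057i)
|110⟩: (-0.2643i + 0.8462i + 0.4627)/(2√2) = (0.1636 + 0.2057i)
|111⟩: (-0.2643i + 0.8462i + 0.4627)/(2√2) = (0.1636 + 0.2057i)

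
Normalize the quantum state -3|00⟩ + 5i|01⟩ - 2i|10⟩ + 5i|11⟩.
-1/√7|00⟩ + 0.6299i|01⟩ - 0.252i|10⟩ + 0.6299i|11⟩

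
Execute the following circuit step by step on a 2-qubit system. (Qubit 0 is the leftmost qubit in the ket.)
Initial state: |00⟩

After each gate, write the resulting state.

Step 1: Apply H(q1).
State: 1/√2|00⟩ + 1/√2|01⟩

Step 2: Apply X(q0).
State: 1/√2|10⟩ + 1/√2|11⟩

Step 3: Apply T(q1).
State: 1/√2|10⟩ + (1/2 + (1/2)i)|11⟩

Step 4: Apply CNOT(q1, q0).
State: (1/2 + (1/2)i)|01⟩ + 1/√2|10⟩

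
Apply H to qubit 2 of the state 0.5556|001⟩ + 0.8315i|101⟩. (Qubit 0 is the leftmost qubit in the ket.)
0.3929|000⟩ - 0.3929|001⟩ + 0.588i|100⟩ - 0.588i|101⟩

H on qubit 2 mixes each pair of kets that differ only in qubit 2: amplitudes (a, b) of (|…0…⟩, |…1…⟩) become ((a + b)/√2, (a − b)/√2). Kets absent from the input have amplitude 0.
(|000⟩, |001⟩): (a, b) = (0, 0.5556) → (0.3929, -0.3929)
(|100⟩, |101⟩): (a, b) = (0, 0.8315i) → (0.588i, -0.588i)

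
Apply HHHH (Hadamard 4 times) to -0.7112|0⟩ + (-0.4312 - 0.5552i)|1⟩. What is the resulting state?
-0.7112|0⟩ + (-0.4312 - 0.5552i)|1⟩

H² = I, so an even number of Hadamards cancels: H^4 = I and the state is unchanged.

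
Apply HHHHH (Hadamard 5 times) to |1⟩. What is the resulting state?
1/√2|0⟩ - 1/√2|1⟩

H² = I, so H^5 = H: a single Hadamard. With (a, b) = (0, 1), H gives ((a + b)/√2, (a − b)/√2) = (1/√2, -1/√2).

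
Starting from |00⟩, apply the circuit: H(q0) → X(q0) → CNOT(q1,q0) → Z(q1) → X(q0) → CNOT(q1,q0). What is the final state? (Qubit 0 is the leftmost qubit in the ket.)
1/√2|00⟩ + 1/√2|10⟩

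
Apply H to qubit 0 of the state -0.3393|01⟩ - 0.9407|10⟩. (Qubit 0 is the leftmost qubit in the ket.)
-0.6652|00⟩ - 0.2399|01⟩ + 0.6652|10⟩ - 0.2399|11⟩

H on qubit 0 mixes each pair of kets that differ only in qubit 0: amplitudes (a, b) of (|…0…⟩, |…1…⟩) become ((a + b)/√2, (a − b)/√2). Kets absent from the input have amplitude 0.
(|00⟩, |10⟩): (a, b) = (0, -0.9407) → (-0.6652, 0.6652)
(|01⟩, |11⟩): (a, b) = (-0.3393, 0) → (-0.2399, -0.2399)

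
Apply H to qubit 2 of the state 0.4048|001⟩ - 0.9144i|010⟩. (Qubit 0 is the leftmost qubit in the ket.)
0.2862|000⟩ - 0.2862|001⟩ - 0.6466i|010⟩ - 0.6466i|011⟩

H on qubit 2 mixes each pair of kets that differ only in qubit 2: amplitudes (a, b) of (|…0…⟩, |…1…⟩) become ((a + b)/√2, (a − b)/√2). Kets absent from the input have amplitude 0.
(|000⟩, |001⟩): (a, b) = (0, 0.4048) → (0.2862, -0.2862)
(|010⟩, |011⟩): (a, b) = (-0.9144i, 0) → (-0.6466i, -0.6466i)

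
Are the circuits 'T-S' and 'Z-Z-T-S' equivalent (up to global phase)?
Yes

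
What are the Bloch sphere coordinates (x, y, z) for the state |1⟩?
(0, 0, -1)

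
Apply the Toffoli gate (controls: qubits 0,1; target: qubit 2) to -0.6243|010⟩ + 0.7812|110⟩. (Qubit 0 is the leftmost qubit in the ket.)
-0.6243|010⟩ + 0.7812|111⟩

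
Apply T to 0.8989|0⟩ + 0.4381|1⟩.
0.8989|0⟩ + (0.3098 + 0.3098i)|1⟩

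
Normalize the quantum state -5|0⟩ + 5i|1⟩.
-1/√2|0⟩ + (1/√2)i|1⟩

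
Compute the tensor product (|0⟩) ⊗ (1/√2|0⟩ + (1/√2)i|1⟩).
1/√2|00⟩ + (1/√2)i|01⟩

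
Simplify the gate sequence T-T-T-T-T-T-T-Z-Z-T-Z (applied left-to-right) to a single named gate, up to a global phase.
Z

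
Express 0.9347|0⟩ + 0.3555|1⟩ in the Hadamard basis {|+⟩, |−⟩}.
0.9123|+⟩ + 0.4096|−⟩

With |ψ⟩ = α|0⟩ + β|1⟩, the Hadamard-basis coefficients are ⟨+|ψ⟩ = (α + β)/√2 and ⟨−|ψ⟩ = (α − β)/√2.
Here α = 0.9347, β = 0.3555: (α + β)/√2 = 0.9123, (α − β)/√2 = 0.4096.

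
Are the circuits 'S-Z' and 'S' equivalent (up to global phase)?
No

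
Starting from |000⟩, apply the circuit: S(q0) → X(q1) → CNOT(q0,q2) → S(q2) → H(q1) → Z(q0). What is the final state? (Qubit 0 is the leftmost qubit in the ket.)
1/√2|000⟩ - 1/√2|010⟩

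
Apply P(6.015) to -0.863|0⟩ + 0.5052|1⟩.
-0.863|0⟩ + (0.4871 - 0.1339i)|1⟩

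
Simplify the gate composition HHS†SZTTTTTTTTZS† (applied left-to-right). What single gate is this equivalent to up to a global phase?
S†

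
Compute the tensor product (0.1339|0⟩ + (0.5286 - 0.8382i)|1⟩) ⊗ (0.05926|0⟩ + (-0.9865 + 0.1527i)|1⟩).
0.007935|00⟩ + (-0.1321 + 0.02045i)|01⟩ + (0.03132 - 0.04967i)|10⟩ + (-0.3935 + 0.9076i)|11⟩

amp(|b₁b₂…⟩) = product of the factor amplitudes for bits b₁, b₂, …; only kets whose every factor amplitude is nonzero survive.
|00⟩: (0.1339)(0.05926) = 0.007935
|01⟩: (0.1339)(-0.9865 + 0.1527i) = (-0.1321 + 0.02045i)
|10⟩: (0.5286 - 0.8382i)(0.05926) = (0.03132 - 0.04967i)
|11⟩: (0.5286 - 0.8382i)(-0.9865 + 0.1527i) = (-0.3935 + 0.9076i)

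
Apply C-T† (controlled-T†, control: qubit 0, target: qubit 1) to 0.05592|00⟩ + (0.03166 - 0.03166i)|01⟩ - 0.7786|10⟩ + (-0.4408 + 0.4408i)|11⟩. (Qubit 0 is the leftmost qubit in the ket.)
0.05592|00⟩ + (0.03166 - 0.03166i)|01⟩ - 0.7786|10⟩ + 0.6234i|11⟩

C-T† leaves the control-|0⟩ kets |00⟩, |01⟩ unchanged and applies T† to qubit 1 on the control-|1⟩ pair (|10⟩, |11⟩).
T† = [[1, 0], [0, (1/√2 - (1/√2)i)]].
With a = amp(|10⟩) = -0.7786 and b = amp(|11⟩) = (-0.4408 + 0.4408i):
new amp(|10⟩) = (1)·a = -0.7786
new amp(|11⟩) = (1/√2 - (1/√2)i)·b = 0.6234i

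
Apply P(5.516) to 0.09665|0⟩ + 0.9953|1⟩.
0.09665|0⟩ + (0.7165 - 0.6908i)|1⟩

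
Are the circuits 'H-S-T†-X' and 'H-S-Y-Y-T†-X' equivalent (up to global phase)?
Yes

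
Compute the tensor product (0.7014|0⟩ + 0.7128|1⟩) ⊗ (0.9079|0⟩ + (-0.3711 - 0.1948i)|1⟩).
0.6368|00⟩ + (-0.2603 - 0.1366i)|01⟩ + 0.6472|10⟩ + (-0.2645 - 0.1389i)|11⟩

amp(|b₁b₂…⟩) = product of the factor amplitudes for bits b₁, b₂, …; only kets whose every factor amplitude is nonzero survive.
|00⟩: (0.7014)(0.9079) = 0.6368
|01⟩: (0.7014)(-0.3711 - 0.1948i) = (-0.2603 - 0.1366i)
|10⟩: (0.7128)(0.9079) = 0.6472
|11⟩: (0.7128)(-0.3711 - 0.1948i) = (-0.2645 - 0.1389i)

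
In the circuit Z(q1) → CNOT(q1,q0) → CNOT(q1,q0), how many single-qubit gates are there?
1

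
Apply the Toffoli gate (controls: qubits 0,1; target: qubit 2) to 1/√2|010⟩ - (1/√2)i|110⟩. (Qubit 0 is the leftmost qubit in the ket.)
1/√2|010⟩ - (1/√2)i|111⟩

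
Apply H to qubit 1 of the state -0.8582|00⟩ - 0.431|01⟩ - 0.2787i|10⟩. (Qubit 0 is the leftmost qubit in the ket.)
-0.9116|00⟩ - 0.3021|01⟩ - 0.1971i|10⟩ - 0.1971i|11⟩

H on qubit 1 mixes each pair of kets that differ only in qubit 1: amplitudes (a, b) of (|…0…⟩, |…1…⟩) become ((a + b)/√2, (a − b)/√2). Kets absent from the input have amplitude 0.
(|00⟩, |01⟩): (a, b) = (-0.8582, -0.431) → (-0.9116, -0.3021)
(|10⟩, |11⟩): (a, b) = (-0.2787i, 0) → (-0.1971i, -0.1971i)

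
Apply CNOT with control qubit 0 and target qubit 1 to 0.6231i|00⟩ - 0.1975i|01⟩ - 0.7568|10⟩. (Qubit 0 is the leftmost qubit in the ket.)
0.6231i|00⟩ - 0.1975i|01⟩ - 0.7568|11⟩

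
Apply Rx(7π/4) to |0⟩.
-0.9239|0⟩ - 0.3827i|1⟩

Rx(7π/4) = [[cos(θ/2), −i·sin(θ/2)], [−i·sin(θ/2), cos(θ/2)]]; θ = 7π/4, cos(θ/2) ≈ -0.92388, sin(θ/2) ≈ 0.382683.
With a = amp(|0⟩) = 1 and b = amp(|1⟩) = 0:
new amp(|0⟩) = (-0.92388)·a + (-0.382683i)·b = -0.9239
new amp(|1⟩) = (-0.382683i)·a + (-0.92388)·b = -0.3827i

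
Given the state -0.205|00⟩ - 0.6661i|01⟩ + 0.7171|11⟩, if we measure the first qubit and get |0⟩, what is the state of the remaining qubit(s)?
-0.2941|0⟩ - 0.9558i|1⟩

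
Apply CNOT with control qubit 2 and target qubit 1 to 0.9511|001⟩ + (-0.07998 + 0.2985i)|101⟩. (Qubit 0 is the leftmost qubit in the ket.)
0.9511|011⟩ + (-0.07998 + 0.2985i)|111⟩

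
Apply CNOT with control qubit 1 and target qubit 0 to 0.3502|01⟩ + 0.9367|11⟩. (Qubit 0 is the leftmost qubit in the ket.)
0.9367|01⟩ + 0.3502|11⟩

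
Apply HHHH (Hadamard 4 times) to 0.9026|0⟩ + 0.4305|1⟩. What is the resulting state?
0.9026|0⟩ + 0.4305|1⟩

H² = I, so an even number of Hadamards cancels: H^4 = I and the state is unchanged.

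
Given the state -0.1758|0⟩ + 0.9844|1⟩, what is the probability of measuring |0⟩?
0.03091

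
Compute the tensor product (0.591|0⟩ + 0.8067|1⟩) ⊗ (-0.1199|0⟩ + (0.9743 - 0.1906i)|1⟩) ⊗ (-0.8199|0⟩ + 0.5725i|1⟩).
0.0581|000⟩ - 0.04057i|001⟩ + (-0.4721 + 0.09236i)|010⟩ + (0.06449 + 0.3297i)|011⟩ + 0.0793|100⟩ - 0.05537i|101⟩ + (-0.6444 + 0.1261i)|110⟩ + (0.08803 + 0.45i)|111⟩

amp(|b₁b₂…⟩) = product of the factor amplitudes for bits b₁, b₂, …; only kets whose every factor amplitude is nonzero survive.
|000⟩: (0.591)(-0.1199)(-0.8199) = 0.0581
|001⟩: (0.591)(-0.1199)(0.5725i) = -0.04057i
|010⟩: (0.591)(0.9743 - 0.1906i)(-0.8199) = (-0.4721 + 0.09236i)
|011⟩: (0.591)(0.9743 - 0.1906i)(0.5725i) = (0.06449 + 0.3297i)
|100⟩: (0.8067)(-0.1199)(-0.8199) = 0.0793
|101⟩: (0.8067)(-0.1199)(0.5725i) = -0.05537i
|110⟩: (0.8067)(0.9743 - 0.1906i)(-0.8199) = (-0.6444 + 0.1261i)
|111⟩: (0.8067)(0.9743 - 0.1906i)(0.5725i) = (0.08803 + 0.45i)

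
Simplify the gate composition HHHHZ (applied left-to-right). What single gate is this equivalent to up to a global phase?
Z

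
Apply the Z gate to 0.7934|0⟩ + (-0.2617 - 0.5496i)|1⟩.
0.7934|0⟩ + (0.2617 + 0.5496i)|1⟩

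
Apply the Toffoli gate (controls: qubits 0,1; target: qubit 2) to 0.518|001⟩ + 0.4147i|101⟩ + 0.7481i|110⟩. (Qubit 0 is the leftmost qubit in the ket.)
0.518|001⟩ + 0.4147i|101⟩ + 0.7481i|111⟩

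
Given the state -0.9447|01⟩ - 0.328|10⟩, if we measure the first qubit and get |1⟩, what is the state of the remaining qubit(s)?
-|0⟩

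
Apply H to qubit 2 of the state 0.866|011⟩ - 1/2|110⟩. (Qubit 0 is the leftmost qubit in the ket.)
0.6124|010⟩ - 0.6124|011⟩ - 1/√8|110⟩ - 1/√8|111⟩

H on qubit 2 mixes each pair of kets that differ only in qubit 2: amplitudes (a, b) of (|…0…⟩, |…1…⟩) become ((a + b)/√2, (a − b)/√2). Kets absent from the input have amplitude 0.
(|010⟩, |011⟩): (a, b) = (0, 0.866) → (0.6124, -0.6124)
(|110⟩, |111⟩): (a, b) = (-1/2, 0) → (-1/√8, -1/√8)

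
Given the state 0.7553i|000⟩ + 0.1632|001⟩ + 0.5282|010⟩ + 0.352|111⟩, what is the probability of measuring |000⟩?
0.5705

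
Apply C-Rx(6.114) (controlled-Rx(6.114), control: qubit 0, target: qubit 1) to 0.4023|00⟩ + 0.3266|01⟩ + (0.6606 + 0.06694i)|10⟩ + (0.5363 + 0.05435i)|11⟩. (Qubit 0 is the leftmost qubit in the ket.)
0.4023|00⟩ + 0.3266|01⟩ + (-0.6536 - 0.112i)|10⟩ + (-0.5287 - 0.11i)|11⟩

C-Rx(6.114) leaves the control-|0⟩ kets |00⟩, |01⟩ unchanged and applies Rx(6.114) to qubit 1 on the control-|1⟩ pair (|10⟩, |11⟩).
Rx(6.114) = [[cos(θ/2), −i·sin(θ/2)], [−i·sin(θ/2), cos(θ/2)]]; θ = 6.114, cos(θ/2) ≈ -0.996424, sin(θ/2) ≈ 0.0844918.
With a = amp(|10⟩) = (0.6606 + 0.06694i) and b = amp(|11⟩) = (0.5363 + 0.05435i):
new amp(|10⟩) = (-0.996424)·a + (-0.0844918i)·b = (-0.6536 - 0.112i)
new amp(|11⟩) = (-0.0844918i)·a + (-0.996424)·b = (-0.5287 - 0.11i)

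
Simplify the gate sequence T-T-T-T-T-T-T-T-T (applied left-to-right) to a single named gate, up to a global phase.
T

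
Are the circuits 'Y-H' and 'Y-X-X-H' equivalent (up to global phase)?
Yes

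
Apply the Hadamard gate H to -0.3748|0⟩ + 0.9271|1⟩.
0.3905|0⟩ - 0.9206|1⟩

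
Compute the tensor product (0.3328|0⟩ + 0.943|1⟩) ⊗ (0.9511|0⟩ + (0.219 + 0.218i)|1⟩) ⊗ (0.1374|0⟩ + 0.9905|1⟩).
0.04349|000⟩ + 0.3135|001⟩ + (0.01001 + 0.009968i)|010⟩ + (0.07219 + 0.07186i)|011⟩ + 0.1232|100⟩ + 0.8884|101⟩ + (0.02838 + 0.02825i)|110⟩ + (0.2046 + 0.2036i)|111⟩

amp(|b₁b₂…⟩) = product of the factor amplitudes for bits b₁, b₂, …; only kets whose every factor amplitude is nonzero survive.
|000⟩: (0.3328)(0.9511)(0.1374) = 0.04349
|001⟩: (0.3328)(0.9511)(0.9905) = 0.3135
|010⟩: (0.3328)(0.219 + 0.218i)(0.1374) = (0.01001 + 0.009968i)
|011⟩: (0.3328)(0.219 + 0.218i)(0.9905) = (0.07219 + 0.07186i)
|100⟩: (0.943)(0.9511)(0.1374) = 0.1232
|101⟩: (0.943)(0.9511)(0.9905) = 0.8884
|110⟩: (0.943)(0.219 + 0.218i)(0.1374) = (0.02838 + 0.02825i)
|111⟩: (0.943)(0.219 + 0.218i)(0.9905) = (0.2046 + 0.2036i)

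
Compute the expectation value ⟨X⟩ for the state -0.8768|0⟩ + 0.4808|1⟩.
-0.8431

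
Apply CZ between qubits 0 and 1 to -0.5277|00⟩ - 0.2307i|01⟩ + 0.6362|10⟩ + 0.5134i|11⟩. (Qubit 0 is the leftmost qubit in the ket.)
-0.5277|00⟩ - 0.2307i|01⟩ + 0.6362|10⟩ - 0.5134i|11⟩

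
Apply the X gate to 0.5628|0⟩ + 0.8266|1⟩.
0.8266|0⟩ + 0.5628|1⟩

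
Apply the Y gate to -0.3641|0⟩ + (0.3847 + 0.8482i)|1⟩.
(0.8482 - 0.3847i)|0⟩ - 0.3641i|1⟩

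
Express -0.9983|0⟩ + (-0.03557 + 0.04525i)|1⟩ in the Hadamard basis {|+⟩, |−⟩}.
(-0.7311 + 0.032i)|+⟩ + (-0.6808 - 0.032i)|−⟩

With |ψ⟩ = α|0⟩ + β|1⟩, the Hadamard-basis coefficients are ⟨+|ψ⟩ = (α + β)/√2 and ⟨−|ψ⟩ = (α − β)/√2.
Here α = -0.9983, β = (-0.03557 + 0.04525i): (α + β)/√2 = (-0.7311 + 0.032i), (α − β)/√2 = (-0.6808 - 0.032i).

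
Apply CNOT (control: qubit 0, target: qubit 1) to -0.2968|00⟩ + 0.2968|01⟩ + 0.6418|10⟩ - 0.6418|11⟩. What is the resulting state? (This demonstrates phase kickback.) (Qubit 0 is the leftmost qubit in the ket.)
-0.2968|00⟩ + 0.2968|01⟩ - 0.6418|10⟩ + 0.6418|11⟩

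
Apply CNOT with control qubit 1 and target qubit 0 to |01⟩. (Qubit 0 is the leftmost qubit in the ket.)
|11⟩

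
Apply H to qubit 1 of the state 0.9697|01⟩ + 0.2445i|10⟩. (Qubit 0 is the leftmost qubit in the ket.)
0.6857|00⟩ - 0.6857|01⟩ + 0.1729i|10⟩ + 0.1729i|11⟩

H on qubit 1 mixes each pair of kets that differ only in qubit 1: amplitudes (a, b) of (|…0…⟩, |…1…⟩) become ((a + b)/√2, (a − b)/√2). Kets absent from the input have amplitude 0.
(|00⟩, |01⟩): (a, b) = (0, 0.9697) → (0.6857, -0.6857)
(|10⟩, |11⟩): (a, b) = (0.2445i, 0) → (0.1729i, 0.1729i)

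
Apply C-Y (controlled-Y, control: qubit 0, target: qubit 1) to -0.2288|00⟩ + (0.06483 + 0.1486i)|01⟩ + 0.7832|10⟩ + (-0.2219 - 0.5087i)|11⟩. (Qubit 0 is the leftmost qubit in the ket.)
-0.2288|00⟩ + (0.06483 + 0.1486i)|01⟩ + (-0.5087 + 0.2219i)|10⟩ + 0.7832i|11⟩

C-Y leaves the control-|0⟩ kets |00⟩, |01⟩ unchanged and applies Y to qubit 1 on the control-|1⟩ pair (|10⟩, |11⟩).
Y = [[0, -i], [i, 0]].
With a = amp(|10⟩) = 0.7832 and b = amp(|11⟩) = (-0.2219 - 0.5087i):
new amp(|10⟩) = (-i)·b = (-0.5087 + 0.2219i)
new amp(|11⟩) = (i)·a = 0.7832i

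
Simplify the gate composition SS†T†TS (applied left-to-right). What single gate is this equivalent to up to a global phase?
S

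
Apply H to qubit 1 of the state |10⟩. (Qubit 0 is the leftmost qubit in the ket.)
1/√2|10⟩ + 1/√2|11⟩

H on qubit 1 mixes each pair of kets that differ only in qubit 1: amplitudes (a, b) of (|…0…⟩, |…1…⟩) become ((a + b)/√2, (a − b)/√2). Kets absent from the input have amplitude 0.
(|10⟩, |11⟩): (a, b) = (1, 0) → (1/√2, 1/√2)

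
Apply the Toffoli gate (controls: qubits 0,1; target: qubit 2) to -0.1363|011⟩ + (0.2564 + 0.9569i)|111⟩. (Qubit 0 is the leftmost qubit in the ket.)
-0.1363|011⟩ + (0.2564 + 0.9569i)|110⟩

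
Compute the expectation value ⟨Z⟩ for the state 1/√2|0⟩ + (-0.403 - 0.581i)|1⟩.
0.00003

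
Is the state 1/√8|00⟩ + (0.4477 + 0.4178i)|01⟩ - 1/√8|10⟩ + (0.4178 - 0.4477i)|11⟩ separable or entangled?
Entangled

Writing the state as a|00⟩ + b|01⟩ + c|10⟩ + d|11⟩, it is a product state iff ad − bc = 0.
Here (a, b, c, d) = (1/√8, (0.4477 + 0.4178i), -1/√8, (0.4178 - 0.4477i)): ad − bc = (1/√8)(0.4178 - 0.4477i) − (0.4477 + 0.4178i)(-1/√8) = (0.306 - 0.01057i) ≠ 0, so the state is entangled.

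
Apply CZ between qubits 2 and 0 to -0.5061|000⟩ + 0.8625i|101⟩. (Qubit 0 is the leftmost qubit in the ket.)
-0.5061|000⟩ - 0.8625i|101⟩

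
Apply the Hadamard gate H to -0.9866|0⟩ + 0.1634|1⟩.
-0.5821|0⟩ - 0.8132|1⟩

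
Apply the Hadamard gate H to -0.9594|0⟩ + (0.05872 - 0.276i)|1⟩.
(-0.6369 - 0.1952i)|0⟩ + (-0.7199 + 0.1952i)|1⟩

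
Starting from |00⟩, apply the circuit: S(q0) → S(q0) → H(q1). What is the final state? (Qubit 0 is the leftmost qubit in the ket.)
1/√2|00⟩ + 1/√2|01⟩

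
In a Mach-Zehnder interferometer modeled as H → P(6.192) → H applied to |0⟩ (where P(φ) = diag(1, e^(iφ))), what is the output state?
(0.9979 - 0.04553i)|0⟩ + (0.002077 + 0.04553i)|1⟩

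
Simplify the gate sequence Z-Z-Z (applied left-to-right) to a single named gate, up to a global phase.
Z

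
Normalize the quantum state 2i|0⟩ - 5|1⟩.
0.3714i|0⟩ - 0.9285|1⟩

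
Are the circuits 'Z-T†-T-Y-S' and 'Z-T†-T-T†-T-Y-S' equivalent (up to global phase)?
Yes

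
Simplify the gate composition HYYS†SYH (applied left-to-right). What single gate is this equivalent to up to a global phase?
Y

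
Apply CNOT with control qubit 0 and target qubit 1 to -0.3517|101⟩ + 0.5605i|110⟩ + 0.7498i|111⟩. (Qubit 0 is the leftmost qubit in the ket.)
0.5605i|100⟩ + 0.7498i|101⟩ - 0.3517|111⟩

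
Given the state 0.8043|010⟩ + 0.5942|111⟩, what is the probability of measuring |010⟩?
0.6469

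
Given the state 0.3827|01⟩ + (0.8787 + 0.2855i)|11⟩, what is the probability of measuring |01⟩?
0.1465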